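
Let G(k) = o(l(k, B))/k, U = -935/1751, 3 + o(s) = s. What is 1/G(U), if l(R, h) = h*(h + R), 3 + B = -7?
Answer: -55/10541 ≈ -0.0052177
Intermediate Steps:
B = -10 (B = -3 - 7 = -10)
l(R, h) = h*(R + h)
o(s) = -3 + s
U = -55/103 (U = -935*1/1751 = -55/103 ≈ -0.53398)
G(k) = (97 - 10*k)/k (G(k) = (-3 - 10*(k - 10))/k = (-3 - 10*(-10 + k))/k = (-3 + (100 - 10*k))/k = (97 - 10*k)/k)
1/G(U) = 1/(-10 + 97/(-55/103)) = 1/(-10 + 97*(-103/55)) = 1/(-10 - 9991/55) = 1/(-10541/55) = -55/10541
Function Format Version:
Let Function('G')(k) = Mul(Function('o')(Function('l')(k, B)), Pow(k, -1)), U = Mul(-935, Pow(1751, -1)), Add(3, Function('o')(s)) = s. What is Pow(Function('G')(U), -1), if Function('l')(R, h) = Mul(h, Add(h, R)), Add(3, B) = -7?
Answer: Rational(-55, 10541) ≈ -0.0052177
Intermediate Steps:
B = -10 (B = Add(-3, -7) = -10)
Function('l')(R, h) = Mul(h, Add(R, h))
Function('o')(s) = Add(-3, s)
U = Rational(-55, 103) (U = Mul(-935, Rational(1, 1751)) = Rational(-55, 103) ≈ -0.53398)
Function('G')(k) = Mul(Pow(k, -1), Add(97, Mul(-10, k))) (Function('G')(k) = Mul(Add(-3, Mul(-10, Add(k, -10))), Pow(k, -1)) = Mul(Add(-3, Mul(-10, Add(-10, k))), Pow(k, -1)) = Mul(Add(-3, Add(100, Mul(-10, k))), Pow(k, -1)) = Mul(Add(97, Mul(-10, k)), Pow(k, -1)) = Mul(Pow(k, -1), Add(97, Mul(-10, k))))
Pow(Function('G')(U), -1) = Pow(Add(-10, Mul(97, Pow(Rational(-55, 103), -1))), -1) = Pow(Add(-10, Mul(97, Rational(-103, 55))), -1) = Pow(Add(-10, Rational(-9991, 55)), -1) = Pow(Rational(-10541, 55), -1) = Rational(-55, 10541)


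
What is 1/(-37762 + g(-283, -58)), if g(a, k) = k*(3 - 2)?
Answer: -1/37820 ≈ -2.6441e-5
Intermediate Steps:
g(a, k) = k (g(a, k) = k*1 = k)
1/(-37762 + g(-283, -58)) = 1/(-37762 - 58) = 1/(-37820) = -1/37820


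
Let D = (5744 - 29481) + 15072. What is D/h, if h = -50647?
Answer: 8665/50647 ≈ 0.17109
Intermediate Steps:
D = -8665 (D = -23737 + 15072 = -8665)
D/h = -8665/(-50647) = -8665*(-1/50647) = 8665/50647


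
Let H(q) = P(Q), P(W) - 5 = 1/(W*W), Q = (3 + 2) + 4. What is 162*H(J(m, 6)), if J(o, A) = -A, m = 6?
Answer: 812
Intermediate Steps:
Q = 9 (Q = 5 + 4 = 9)
P(W) = 5 + W**(-2) (P(W) = 5 + 1/(W*W) = 5 + 1/(W**2) = 5 + W**(-2))
H(q) = 406/81 (H(q) = 5 + 9**(-2) = 5 + 1/81 = 406/81)
162*H(J(m, 6)) = 162*(406/81) = 812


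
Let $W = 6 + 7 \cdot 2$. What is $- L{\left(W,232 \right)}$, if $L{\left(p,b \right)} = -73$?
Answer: $73$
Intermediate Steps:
$W = 20$ ($W = 6 + 14 = 20$)
$- L{\left(W,232 \right)} = \left(-1\right) \left(-73\right) = 73$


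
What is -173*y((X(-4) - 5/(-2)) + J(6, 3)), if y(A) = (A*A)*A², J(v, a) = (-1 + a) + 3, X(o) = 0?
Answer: -8758125/16 ≈ -5.4738e+5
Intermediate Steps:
J(v, a) = 2 + a
y(A) = A⁴ (y(A) = A²*A² = A⁴)
-173*y((X(-4) - 5/(-2)) + J(6, 3)) = -173*((0 - 5/(-2)) + (2 + 3))⁴ = -173*((0 - 5*(-½)) + 5)⁴ = -173*((0 + 5/2) + 5)⁴ = -173*(5/2 + 5)⁴ = -173*(15/2)⁴ = -173*50625/16 = -8758125/16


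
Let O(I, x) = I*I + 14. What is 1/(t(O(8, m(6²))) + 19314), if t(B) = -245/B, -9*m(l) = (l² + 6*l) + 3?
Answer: 78/1506247 ≈ 5.1784e-5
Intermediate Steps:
m(l) = -⅓ - 2*l/3 - l²/9 (m(l) = -((l² + 6*l) + 3)/9 = -(3 + l² + 6*l)/9 = -⅓ - 2*l/3 - l²/9)
O(I, x) = 14 + I² (O(I, x) = I² + 14 = 14 + I²)
1/(t(O(8, m(6²))) + 19314) = 1/(-245/(14 + 8²) + 19314) = 1/(-245/(14 + 64) + 19314) = 1/(-245/78 + 19314) = 1/(1506247/78) = 78/1506247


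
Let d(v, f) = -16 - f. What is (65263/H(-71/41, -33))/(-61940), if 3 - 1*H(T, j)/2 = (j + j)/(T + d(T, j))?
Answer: -20427319/283932960 ≈ -0.071944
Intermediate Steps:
H(T, j) = 6 - 4*j/(-16 + T - j) (H(T, j) = 6 - 2*(j + j)/(T + (-16 - j)) = 6 - 2*2*j/(-16 + T - j) = 6 - 4*j/(-16 + T - j))
(65263/H(-71/41, -33))/(-61940) = (65263/((2*(48 - (-213)/41 + 5*(-33))/(16 - 33 - (-71)/41))))/(-61940) = (65263/((2*(48 - (-213)/41 - 165)/(16 - 33 - (-71)/41))))*(-1/61940) = (65263/((2*(48 - 3*(-71/41) - 165)/(16 - 33 - 1*(-71/41)))))*(-1/61940) = (65263/((2*(48 + 213/41 - 165)/(16 - 33 + 71/41))))*(-1/61940) = (65263/((2*(-4584/41)/(-626/41))))*(-1/61940) = (65263/((2*(-41/626)*(-4584/41))))*(-1/61940) = (65263/(4584/313))*(-1/61940) = (65263*(313/4584))*(-1/61940) = (20427319/4584)*(-1/61940) = -20427319/283932960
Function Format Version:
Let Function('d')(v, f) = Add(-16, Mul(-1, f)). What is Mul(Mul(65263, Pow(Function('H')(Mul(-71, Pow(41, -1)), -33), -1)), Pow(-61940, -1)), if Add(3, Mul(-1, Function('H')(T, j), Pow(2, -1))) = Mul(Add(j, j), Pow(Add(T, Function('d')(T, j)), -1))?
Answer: Rational(-20427319, 283932960) ≈ -0.071944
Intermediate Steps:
Function('H')(T, j) = Add(6, Mul(-4, j, Pow(Add(-16, T, Mul(-1, j)), -1))) (Function('H')(T, j) = Add(6, Mul(-2, Mul(Add(j, j), Pow(Add(T, Add(-16, Mul(-1, j))), -1)))) = Add(6, Mul(-2, Mul(Mul(2, j), Pow(Add(-16, T, Mul(-1, j)), -1)))) = Add(6, Mul(-2, Mul(2, j, Pow(Add(-16, T, Mul(-1, j)), -1)))) = Add(6, Mul(-4, j, Pow(Add(-16, T, Mul(-1, j)), -1))))
Mul(Mul(65263, Pow(Function('H')(Mul(-71, Pow(41, -1)), -33), -1)), Pow(-61940, -1)) = Mul(Mul(65263, Pow(Mul(2, Pow(Add(16, -33, Mul(-1, Mul(-71, Pow(41, -1)))), -1), Add(48, Mul(-3, Mul(-71, Pow(41, -1))), Mul(5, -33))), -1)), Pow(-61940, -1)) = Mul(Mul(65263, Pow(Mul(2, Pow(Add(16, -33, Mul(-1, Mul(-71, Rational(1, 41)))), -1), Add(48, Mul(-3, Mul(-71, Rational(1, 41))), -165)), -1)), Rational(-1, 61940)) = Mul(Mul(65263, Pow(Mul(2, Pow(Add(16, -33, Mul(-1, Rational(-71, 41))), -1), Add(48, Mul(-3, Rational(-71, 41)), -165)), -1)), Rational(-1, 61940)) = Mul(Mul(65263, Pow(Mul(2, Pow(Add(16, -33, Rational(71, 41)), -1), Add(48, Rational(213, 41), -165)), -1)), Rational(-1, 61940)) = Mul(Mul(65263, Pow(Mul(2, Pow(Rational(-626, 41), -1), Rational(-4584, 41)), -1)), Rational(-1, 61940)) = Mul(Mul(65263, Pow(Mul(2, Rational(-41, 626), Rational(-4584, 41)), -1)), Rational(-1, 61940)) = Mul(Mul(65263, Pow(Rational(4584, 313), -1)), Rational(-1, 61940)) = Mul(Mul(65263, Rational(313, 4584)), Rational(-1, 61940)) = Mul(Rational(20427319, 4584), Rational(-1, 61940)) = Rational(-20427319, 283932960)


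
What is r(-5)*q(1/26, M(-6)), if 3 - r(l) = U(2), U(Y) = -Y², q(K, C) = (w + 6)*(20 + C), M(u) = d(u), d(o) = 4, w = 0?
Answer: 1008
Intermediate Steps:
M(u) = 4
q(K, C) = 120 + 6*C (q(K, C) = (0 + 6)*(20 + C) = 6*(20 + C) = 120 + 6*C)
r(l) = 7 (r(l) = 3 - (-1)*2² = 3 - (-1)*4 = 3 - 1*(-4) = 3 + 4 = 7)
r(-5)*q(1/26, M(-6)) = 7*(120 + 6*4) = 7*(120 + 24) = 7*144 = 1008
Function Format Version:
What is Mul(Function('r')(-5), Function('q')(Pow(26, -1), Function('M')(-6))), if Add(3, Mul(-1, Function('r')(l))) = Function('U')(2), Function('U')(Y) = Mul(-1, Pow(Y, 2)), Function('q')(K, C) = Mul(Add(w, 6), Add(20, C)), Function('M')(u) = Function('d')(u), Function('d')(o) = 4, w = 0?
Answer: 1008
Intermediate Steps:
Function('M')(u) = 4
Function('q')(K, C) = Add(120, Mul(6, C)) (Function('q')(K, C) = Mul(Add(0, 6), Add(20, C)) = Mul(6, Add(20, C)) = Add(120, Mul(6, C)))
Function('r')(l) = 7 (Function('r')(l) = Add(3, Mul(-1, Mul(-1, Pow(2, 2)))) = Add(3, Mul(-1, Mul(-1, 4))) = Add(3, Mul(-1, -4)) = Add(3, 4) = 7)
Mul(Function('r')(-5), Function('q')(Pow(26, -1), Function('M')(-6))) = Mul(7, Add(120, Mul(6, 4))) = Mul(7, Add(120, 24)) = Mul(7, 144) = 1008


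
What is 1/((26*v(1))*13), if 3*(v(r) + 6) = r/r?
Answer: -3/5746 ≈ -0.00052210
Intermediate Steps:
v(r) = -17/3 (v(r) = -6 + (r/r)/3 = -6 + (1/3)*1 = -6 + 1/3 = -17/3)
1/((26*v(1))*13) = 1/((26*(-17/3))*13) = 1/(-442/3*13) = 1/(-5746/3) = -3/5746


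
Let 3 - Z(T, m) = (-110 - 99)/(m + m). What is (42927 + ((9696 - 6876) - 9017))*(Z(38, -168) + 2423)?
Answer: 14966134355/168 ≈ 8.9084e+7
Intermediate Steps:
Z(T, m) = 3 + 209/(2*m) (Z(T, m) = 3 - (-110 - 99)/(m + m) = 3 - (-209)/(2*m) = 3 + 209/(2*m))
(42927 + ((9696 - 6876) - 9017))*(Z(38, -168) + 2423) = (42927 + ((9696 - 6876) - 9017))*((3 + (209/2)/(-168)) + 2423) = (42927 + (2820 - 9017))*((3 + (209/2)*(-1/168)) + 2423) = (42927 - 6197)*((3 - 209/336) + 2423) = 36730*(799/336 + 2423) = 36730*(814927/336) = 14966134355/168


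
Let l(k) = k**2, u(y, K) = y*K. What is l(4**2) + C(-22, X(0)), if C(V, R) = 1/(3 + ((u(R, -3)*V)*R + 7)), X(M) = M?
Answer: 2561/10 ≈ 256.10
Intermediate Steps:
u(y, K) = K*y
C(V, R) = 1/(10 - 3*V*R**2) (C(V, R) = 1/(3 + (((-3*R)*V)*R + 7)) = 1/(3 + ((-3*R*V)*R + 7)) = 1/(3 + (-3*V*R**2 + 7)) = 1/(3 + (7 - 3*V*R**2)) = 1/(10 - 3*V*R**2))
l(4**2) + C(-22, X(0)) = (4**2)**2 + 1/(10 - 3*(-22)*0**2) = 16**2 + 1/(10 - 3*(-22)*0) = 256 + 1/(10 + 0) = 256 + 1/10 = 2561/10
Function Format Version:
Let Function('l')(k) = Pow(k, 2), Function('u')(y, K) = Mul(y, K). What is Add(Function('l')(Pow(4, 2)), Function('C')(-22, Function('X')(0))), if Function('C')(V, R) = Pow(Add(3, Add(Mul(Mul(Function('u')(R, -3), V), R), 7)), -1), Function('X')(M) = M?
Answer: Rational(2561, 10) ≈ 256.10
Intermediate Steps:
Function('u')(y, K) = Mul(K, y)
Function('C')(V, R) = Pow(Add(10, Mul(-3, V, Pow(R, 2))), -1) (Function('C')(V, R) = Pow(Add(3, Add(Mul(Mul(Mul(-3, R), V), R), 7)), -1) = Pow(Add(3, Add(Mul(Mul(-3, R, V), R), 7)), -1) = Pow(Add(3, Add(Mul(-3, V, Pow(R, 2)), 7)), -1) = Pow(Add(3, Add(7, Mul(-3, V, Pow(R, 2)))), -1) = Pow(Add(10, Mul(-3, V, Pow(R, 2))), -1))
Add(Function('l')(Pow(4, 2)), Function('C')(-22, Function('X')(0))) = Add(Pow(Pow(4, 2), 2), Pow(Add(10, Mul(-3, -22, Pow(0, 2))), -1)) = Add(Pow(16, 2), Pow(Add(10, Mul(-3, -22, 0)), -1)) = Add(256, Pow(Add(10, 0), -1)) = Add(256, Pow(10, -1)) = Add(256, Rational(1, 10)) = Rational(2561, 10)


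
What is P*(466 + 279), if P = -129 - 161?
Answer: -216050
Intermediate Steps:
P = -290
P*(466 + 279) = -290*(466 + 279) = -290*745 = -216050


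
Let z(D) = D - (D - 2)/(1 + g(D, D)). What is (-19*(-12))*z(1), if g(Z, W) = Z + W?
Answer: 304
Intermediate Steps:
g(Z, W) = W + Z
z(D) = D - (-2 + D)/(1 + 2*D) (z(D) = D - (D - 2)/(1 + (D + D)) = D - (-2 + D)/(1 + 2*D))
(-19*(-12))*z(1) = (-19*(-12))*(2*(1 + 1²)/(1 + 2*1)) = 228*(2*(1 + 1)/(1 + 2)) = 228*(2*2/3) = 228*(2*(⅓)*2) = 228*(4/3) = 304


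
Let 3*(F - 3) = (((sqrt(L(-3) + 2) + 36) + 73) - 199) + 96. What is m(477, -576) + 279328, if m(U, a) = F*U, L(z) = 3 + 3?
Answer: 281713 + 318*sqrt(2) ≈ 2.8216e+5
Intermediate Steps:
L(z) = 6
F = 5 + 2*sqrt(2)/3 (F = 3 + ((((sqrt(6 + 2) + 36) + 73) - 199) + 96)/3 = 3 + ((((sqrt(8) + 36) + 73) - 199) + 96)/3 = 3 + ((((2*sqrt(2) + 36) + 73) - 199) + 96)/3 = 3 + ((((36 + 2*sqrt(2)) + 73) - 199) + 96)/3 = 3 + (((109 + 2*sqrt(2)) - 199) + 96)/3 = 3 + ((-90 + 2*sqrt(2)) + 96)/3 = 3 + (6 + 2*sqrt(2))/3 = 3 + (2 + 2*sqrt(2)/3) = 5 + 2*sqrt(2)/3 ≈ 5.9428)
m(U, a) = U*(5 + 2*sqrt(2)/3) (m(U, a) = (5 + 2*sqrt(2)/3)*U = U*(5 + 2*sqrt(2)/3))
m(477, -576) + 279328 = (1/3)*477*(15 + 2*sqrt(2)) + 279328 = (2385 + 318*sqrt(2)) + 279328 = 281713 + 318*sqrt(2)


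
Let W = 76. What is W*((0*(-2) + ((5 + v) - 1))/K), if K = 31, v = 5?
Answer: 684/31 ≈ 22.065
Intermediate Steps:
W*((0*(-2) + ((5 + v) - 1))/K) = 76*((0*(-2) + ((5 + 5) - 1))/31) = 76*((0 + (10 - 1))*(1/31)) = 76*((0 + 9)*(1/31)) = 76*(9*(1/31)) = 76*(9/31) = 684/31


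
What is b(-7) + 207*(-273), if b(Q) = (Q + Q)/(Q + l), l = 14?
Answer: -56513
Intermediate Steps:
b(Q) = 2*Q/(14 + Q) (b(Q) = (Q + Q)/(Q + 14) = (2*Q)/(14 + Q) = 2*Q/(14 + Q))
b(-7) + 207*(-273) = 2*(-7)/(14 - 7) + 207*(-273) = 2*(-7)/7 - 56511 = 2*(-7)*(⅐) - 56511 = -2 - 56511 = -56513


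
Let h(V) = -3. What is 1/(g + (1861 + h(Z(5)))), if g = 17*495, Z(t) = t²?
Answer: 1/10273 ≈ 9.7343e-5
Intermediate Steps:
g = 8415
1/(g + (1861 + h(Z(5)))) = 1/(8415 + (1861 - 3)) = 1/(8415 + 1858) = 1/10273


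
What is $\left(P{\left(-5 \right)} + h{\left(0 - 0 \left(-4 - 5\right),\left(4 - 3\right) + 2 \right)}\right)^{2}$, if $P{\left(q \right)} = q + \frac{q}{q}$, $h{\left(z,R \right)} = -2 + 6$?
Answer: $0$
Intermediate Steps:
$h{\left(z,R \right)} = 4$
$P{\left(q \right)} = 1 + q$ ($P{\left(q \right)} = q + 1 = 1 + q$)
$\left(P{\left(-5 \right)} + h{\left(0 - 0 \left(-4 - 5\right),\left(4 - 3\right) + 2 \right)}\right)^{2} = \left(\left(1 - 5\right) + 4\right)^{2} = \left(-4 + 4\right)^{2} = 0^{2} = 0$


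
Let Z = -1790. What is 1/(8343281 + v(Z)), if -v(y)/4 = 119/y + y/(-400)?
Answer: 358/2986888285 ≈ 1.1986e-7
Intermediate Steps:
v(y) = -476/y + y/100 (v(y) = -4*(119/y + y/(-400)) = -4*(119/y + y*(-1/400)) = -4*(119/y - y/400) = -476/y + y/100)
1/(8343281 + v(Z)) = 1/(8343281 + (-476/(-1790) + (1/100)*(-1790))) = 1/(8343281 + (-476*(-1/1790) - 179/10)) = 1/(8343281 + (238/895 - 179/10)) = 1/(8343281 - 6313/358) = 1/(2986888285/358) = 358/2986888285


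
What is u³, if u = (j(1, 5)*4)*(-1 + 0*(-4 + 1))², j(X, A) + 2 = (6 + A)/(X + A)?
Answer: -8/27 ≈ -0.29630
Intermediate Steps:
j(X, A) = -2 + (6 + A)/(A + X) (j(X, A) = -2 + (6 + A)/(X + A) = -2 + (6 + A)/(A + X))
u = -⅔ (u = (((6 - 1*5 - 2*1)/(5 + 1))*4)*(-1 + 0*(-4 + 1))² = (((6 - 5 - 2)/6)*4)*(-1 + 0*(-3))² = (((⅙)*(-1))*4)*(-1 + 0)² = -⅙*4*(-1)² = -⅔*1 = -⅔ ≈ -0.66667)
u³ = (-⅔)³ = -8/27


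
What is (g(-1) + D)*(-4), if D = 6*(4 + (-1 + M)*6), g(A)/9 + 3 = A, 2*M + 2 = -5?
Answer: 696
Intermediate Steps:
M = -7/2 (M = -1 + (½)*(-5) = -1 - 5/2 = -7/2 ≈ -3.5000)
g(A) = -27 + 9*A
D = -138 (D = 6*(4 + (-1 - 7/2)*6) = 6*(4 - 9/2*6) = 6*(4 - 27) = 6*(-23) = -138)
(g(-1) + D)*(-4) = ((-27 + 9*(-1)) - 138)*(-4) = ((-27 - 9) - 138)*(-4) = (-36 - 138)*(-4) = -174*(-4) = 696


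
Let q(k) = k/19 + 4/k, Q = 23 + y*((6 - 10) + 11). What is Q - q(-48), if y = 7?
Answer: 17011/228 ≈ 74.610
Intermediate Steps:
Q = 72 (Q = 23 + 7*((6 - 10) + 11) = 23 + 7*(-4 + 11) = 23 + 7*7 = 23 + 49 = 72)
q(k) = 4/k + k/19 (q(k) = k*(1/19) + 4/k = k/19 + 4/k = 4/k + k/19)
Q - q(-48) = 72 - (4/(-48) + (1/19)*(-48)) = 72 - (4*(-1/48) - 48/19) = 72 - (-1/12 - 48/19) = 72 - 1*(-595/228) = 72 + 595/228 = 17011/228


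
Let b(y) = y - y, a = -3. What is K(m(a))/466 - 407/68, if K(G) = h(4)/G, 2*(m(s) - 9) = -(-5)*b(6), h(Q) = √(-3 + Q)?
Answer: -853445/142596 ≈ -5.9851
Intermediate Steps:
b(y) = 0
m(s) = 9 (m(s) = 9 + (-(-5)*0)/2 = 9 + (-1*0)/2 = 9 + (½)*0 = 9 + 0 = 9)
K(G) = 1/G (K(G) = √(-3 + 4)/G = √1/G = 1/G)
K(m(a))/466 - 407/68 = 1/(9*466) - 407/68 = (⅑)*(1/466) - 407*1/68 = 1/4194 - 407/68 = -853445/142596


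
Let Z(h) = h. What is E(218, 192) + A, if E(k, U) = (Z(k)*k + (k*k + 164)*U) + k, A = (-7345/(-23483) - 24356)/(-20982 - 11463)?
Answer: 2337486456307711/253968645 ≈ 9.2038e+6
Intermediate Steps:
A = 190648201/253968645 (A = (-7345*(-1/23483) - 24356)/(-32445) = (7345/23483 - 24356)*(-1/32445) = -571944603/23483*(-1/32445) = 190648201/253968645 ≈ 0.75068)
E(k, U) = k + k**2 + U*(164 + k**2) (E(k, U) = (k*k + (k*k + 164)*U) + k = (k**2 + (k**2 + 164)*U) + k = (k**2 + (164 + k**2)*U) + k = (k**2 + U*(164 + k**2)) + k = k + k**2 + U*(164 + k**2))
E(218, 192) + A = (218 + 218**2 + 164*192 + 192*218**2) + 190648201/253968645 = (218 + 47524 + 31488 + 192*47524) + 190648201/253968645 = (218 + 47524 + 31488 + 9124608) + 190648201/253968645 = 9203838 + 190648201/253968645 = 2337486456307711/253968645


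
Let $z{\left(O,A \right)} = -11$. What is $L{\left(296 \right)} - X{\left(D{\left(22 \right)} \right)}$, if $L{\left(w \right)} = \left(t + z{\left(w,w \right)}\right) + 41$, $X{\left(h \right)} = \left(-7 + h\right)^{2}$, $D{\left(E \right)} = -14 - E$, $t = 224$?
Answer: $-1595$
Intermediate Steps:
$L{\left(w \right)} = 254$ ($L{\left(w \right)} = \left(224 - 11\right) + 41 = 213 + 41 = 254$)
$L{\left(296 \right)} - X{\left(D{\left(22 \right)} \right)} = 254 - \left(-7 - 36\right)^{2} = 254 - \left(-43\right)^{2} = 254 - 1849 = -1595$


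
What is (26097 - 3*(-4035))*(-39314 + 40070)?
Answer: 28880712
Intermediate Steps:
(26097 - 3*(-4035))*(-39314 + 40070) = (26097 + 12105)*756 = 38202*756 = 28880712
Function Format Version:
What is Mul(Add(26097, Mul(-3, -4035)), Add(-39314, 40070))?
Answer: 28880712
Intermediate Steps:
Mul(Add(26097, Mul(-3, -4035)), Add(-39314, 40070)) = Mul(Add(26097, 12105), 756) = Mul(38202, 756) = 28880712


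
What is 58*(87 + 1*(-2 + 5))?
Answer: 5220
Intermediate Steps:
58*(87 + 1*(-2 + 5)) = 58*(87 + 1*3) = 58*(87 + 3) = 58*90 = 5220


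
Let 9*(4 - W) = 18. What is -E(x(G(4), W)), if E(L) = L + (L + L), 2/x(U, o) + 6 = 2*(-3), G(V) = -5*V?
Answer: ½ ≈ 0.50000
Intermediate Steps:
W = 2 (W = 4 - ⅑*18 = 4 - 2 = 2)
x(U, o) = -⅙ (x(U, o) = 2/(-6 + 2*(-3)) = 2/(-6 - 6) = 2/(-12) = 2*(-1/12) = -⅙)
E(L) = 3*L (E(L) = L + 2*L = 3*L)
-E(x(G(4), W)) = -3*(-1)/6 = -1*(-½) = ½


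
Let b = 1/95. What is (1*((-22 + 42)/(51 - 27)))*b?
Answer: 1/114 ≈ 0.0087719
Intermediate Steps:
b = 1/95 ≈ 0.010526
(1*((-22 + 42)/(51 - 27)))*b = (1*((-22 + 42)/(51 - 27)))*(1/95) = (1*(20/24))*(1/95) = (1*(20*(1/24)))*(1/95) = (1*(⅚))*(1/95) = (⅚)*(1/95) = 1/114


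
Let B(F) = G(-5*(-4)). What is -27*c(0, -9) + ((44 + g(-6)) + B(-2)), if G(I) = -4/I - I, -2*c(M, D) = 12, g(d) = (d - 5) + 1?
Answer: 879/5 ≈ 175.80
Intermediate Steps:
g(d) = -4 + d (g(d) = (-5 + d) + 1 = -4 + d)
c(M, D) = -6 (c(M, D) = -1/2*12 = -6)
G(I) = -I - 4/I
B(F) = -101/5 (B(F) = -(-5)*(-4) - 4/((-5*(-4))) = -1*20 - 4/20 = -20 - 4*1/20 = -20 - 1/5 = -101/5)
-27*c(0, -9) + ((44 + g(-6)) + B(-2)) = -27*(-6) + ((44 + (-4 - 6)) - 101/5) = 162 + ((44 - 10) - 101/5) = 162 + (34 - 101/5) = 162 + 69/5 = 879/5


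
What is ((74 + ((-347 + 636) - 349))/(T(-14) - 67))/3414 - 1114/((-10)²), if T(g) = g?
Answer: -77015069/6913350 ≈ -11.140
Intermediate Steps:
((74 + ((-347 + 636) - 349))/(T(-14) - 67))/3414 - 1114/((-10)²) = ((74 + ((-347 + 636) - 349))/(-14 - 67))/3414 - 1114/((-10)²) = ((74 + (289 - 349))/(-81))*(1/3414) - 1114/100 = ((74 - 60)*(-1/81))*(1/3414) - 1114*1/100 = (14*(-1/81))*(1/3414) - 557/50 = -14/81*1/3414 - 557/50 = -7/138267 - 557/50 = -77015069/6913350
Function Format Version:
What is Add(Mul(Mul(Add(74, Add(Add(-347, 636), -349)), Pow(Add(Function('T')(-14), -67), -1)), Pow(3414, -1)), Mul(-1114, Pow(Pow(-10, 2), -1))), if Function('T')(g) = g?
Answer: Rational(-77015069, 6913350) ≈ -11.140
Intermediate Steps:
Add(Mul(Mul(Add(74, Add(Add(-347, 636), -349)), Pow(Add(Function('T')(-14), -67), -1)), Pow(3414, -1)), Mul(-1114, Pow(Pow(-10, 2), -1))) = Add(Mul(Mul(Add(74, Add(Add(-347, 636), -349)), Pow(Add(-14, -67), -1)), Pow(3414, -1)), Mul(-1114, Pow(Pow(-10, 2), -1))) = Add(Mul(Mul(Add(74, Add(289, -349)), Pow(-81, -1)), Rational(1, 3414)), Mul(-1114, Pow(100, -1))) = Add(Mul(Mul(Add(74, -60), Rational(-1, 81)), Rational(1, 3414)), Mul(-1114, Rational(1, 100))) = Add(Mul(Mul(14, Rational(-1, 81)), Rational(1, 3414)), Rational(-557, 50)) = Add(Mul(Rational(-14, 81), Rational(1, 3414)), Rational(-557, 50)) = Add(Rational(-7, 138267), Rational(-557, 50)) = Rational(-77015069, 6913350)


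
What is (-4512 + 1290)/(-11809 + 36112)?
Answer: -1074/8101 ≈ -0.13258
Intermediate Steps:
(-4512 + 1290)/(-11809 + 36112) = -3222/24303 = -3222*1/24303 = -1074/8101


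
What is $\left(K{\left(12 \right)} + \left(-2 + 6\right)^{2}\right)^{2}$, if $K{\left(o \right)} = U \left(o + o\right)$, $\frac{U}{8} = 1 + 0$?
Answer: $43264$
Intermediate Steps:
$U = 8$ ($U = 8 \left(1 + 0\right) = 8 \cdot 1 = 8$)
$K{\left(o \right)} = 16 o$ ($K{\left(o \right)} = 8 \left(o + o\right) = 8 \cdot 2 o = 16 o$)
$\left(K{\left(12 \right)} + \left(-2 + 6\right)^{2}\right)^{2} = \left(16 \cdot 12 + \left(-2 + 6\right)^{2}\right)^{2} = \left(192 + 4^{2}\right)^{2} = \left(192 + 16\right)^{2} = 208^{2} = 43264$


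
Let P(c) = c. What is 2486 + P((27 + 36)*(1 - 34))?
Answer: 407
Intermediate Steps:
2486 + P((27 + 36)*(1 - 34)) = 2486 + (27 + 36)*(1 - 34) = 2486 + 63*(-33) = 2486 - 2079 = 407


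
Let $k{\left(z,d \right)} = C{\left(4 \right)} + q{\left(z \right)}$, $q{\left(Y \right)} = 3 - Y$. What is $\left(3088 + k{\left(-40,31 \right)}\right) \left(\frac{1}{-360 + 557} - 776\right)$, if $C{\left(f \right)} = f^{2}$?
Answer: $- \frac{481085037}{197} \approx -2.4421 \cdot 10^{6}$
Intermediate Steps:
$k{\left(z,d \right)} = 19 - z$ ($k{\left(z,d \right)} = 4^{2} - \left(-3 + z\right) = 16 - \left(-3 + z\right) = 19 - z$)
$\left(3088 + k{\left(-40,31 \right)}\right) \left(\frac{1}{-360 + 557} - 776\right) = \left(3088 + \left(19 - -40\right)\right) \left(\frac{1}{-360 + 557} - 776\right) = \left(3088 + \left(19 + 40\right)\right) \left(\frac{1}{197} - 776\right) = \left(3088 + 59\right) \left(\frac{1}{197} - 776\right) = 3147 \left(- \frac{152871}{197}\right) = - \frac{481085037}{197}$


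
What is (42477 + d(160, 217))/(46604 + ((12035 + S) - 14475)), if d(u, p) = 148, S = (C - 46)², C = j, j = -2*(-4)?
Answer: 42625/45608 ≈ 0.93460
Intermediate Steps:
j = 8
C = 8
S = 1444 (S = (8 - 46)² = (-38)² = 1444)
(42477 + d(160, 217))/(46604 + ((12035 + S) - 14475)) = (42477 + 148)/(46604 + ((12035 + 1444) - 14475)) = 42625/(46604 + (13479 - 14475)) = 42625/(46604 - 996) = 42625/45608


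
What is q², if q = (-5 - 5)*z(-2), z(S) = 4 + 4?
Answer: 6400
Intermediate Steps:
z(S) = 8
q = -80 (q = (-5 - 5)*8 = -10*8 = -80)
q² = (-80)² = 6400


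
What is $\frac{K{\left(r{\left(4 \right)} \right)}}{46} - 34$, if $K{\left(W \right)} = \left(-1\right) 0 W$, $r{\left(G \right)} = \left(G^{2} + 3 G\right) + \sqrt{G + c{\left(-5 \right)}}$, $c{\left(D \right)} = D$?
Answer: $-34$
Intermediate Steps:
$r{\left(G \right)} = G^{2} + \sqrt{-5 + G} + 3 G$ ($r{\left(G \right)} = \left(G^{2} + 3 G\right) + \sqrt{G - 5} = \left(G^{2} + 3 G\right) + \sqrt{-5 + G} = G^{2} + \sqrt{-5 + G} + 3 G$)
$K{\left(W \right)} = 0$ ($K{\left(W \right)} = 0 W = 0$)
$\frac{K{\left(r{\left(4 \right)} \right)}}{46} - 34 = \frac{0}{46} - 34 = 0 \cdot \frac{1}{46} - 34 = 0 - 34 = -34$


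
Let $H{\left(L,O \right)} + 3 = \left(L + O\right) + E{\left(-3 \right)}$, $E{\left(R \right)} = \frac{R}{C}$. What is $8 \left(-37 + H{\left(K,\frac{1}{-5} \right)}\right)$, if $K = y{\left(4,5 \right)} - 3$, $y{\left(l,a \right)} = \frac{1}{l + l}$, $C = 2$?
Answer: $- \frac{1783}{5} \approx -356.6$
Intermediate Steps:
$E{\left(R \right)} = \frac{R}{2}$
$y{\left(l,a \right)} = \frac{1}{2 l}$
$K = - \frac{23}{8}$ ($K = \frac{1}{2 \cdot 4} - 3 = \frac{1}{2} \cdot \frac{1}{4} - 3 = \frac{1}{8} - 3 = - \frac{23}{8} \approx -2.875$)
$H{\left(L,O \right)} = - \frac{9}{2} + L + O$ ($H{\left(L,O \right)} = -3 + \left(\left(L + O\right) + \frac{1}{2} \left(-3\right)\right) = -3 - \left(\frac{3}{2} - L - O\right) = -3 + \left(- \frac{3}{2} + L + O\right) = - \frac{9}{2} + L + O$)
$8 \left(-37 + H{\left(K,\frac{1}{-5} \right)}\right) = 8 \left(-37 - \left(\frac{59}{8} + \frac{1}{5}\right)\right) = 8 \left(-37 - \frac{303}{40}\right) = 8 \left(- \frac{1783}{40}\right) = - \frac{1783}{5}$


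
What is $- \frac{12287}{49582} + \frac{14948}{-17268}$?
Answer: $- \frac{238330913}{214045494} \approx -1.1135$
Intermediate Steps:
$- \frac{12287}{49582} + \frac{14948}{-17268} = \left(-12287\right) \frac{1}{49582} + 14948 \left(- \frac{1}{17268}\right) = - \frac{12287}{49582} - \frac{3737}{4317} = - \frac{238330913}{214045494}$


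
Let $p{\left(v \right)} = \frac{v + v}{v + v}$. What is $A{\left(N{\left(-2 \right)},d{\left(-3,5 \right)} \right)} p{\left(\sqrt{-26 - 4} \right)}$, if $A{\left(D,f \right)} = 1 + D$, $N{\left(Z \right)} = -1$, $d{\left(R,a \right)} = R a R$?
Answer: $0$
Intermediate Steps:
$d{\left(R,a \right)} = a R^{2}$
$p{\left(v \right)} = 1$ ($p{\left(v \right)} = \frac{2 v}{2 v} = 2 v \frac{1}{2 v} = 1$)
$A{\left(N{\left(-2 \right)},d{\left(-3,5 \right)} \right)} p{\left(\sqrt{-26 - 4} \right)} = \left(1 - 1\right) 1 = 0 \cdot 1 = 0$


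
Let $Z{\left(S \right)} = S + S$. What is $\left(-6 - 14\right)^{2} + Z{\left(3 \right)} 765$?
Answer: $4990$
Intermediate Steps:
$Z{\left(S \right)} = 2 S$
$\left(-6 - 14\right)^{2} + Z{\left(3 \right)} 765 = \left(-6 - 14\right)^{2} + 2 \cdot 3 \cdot 765 = \left(-20\right)^{2} + 6 \cdot 765 = 400 + 4590 = 4990$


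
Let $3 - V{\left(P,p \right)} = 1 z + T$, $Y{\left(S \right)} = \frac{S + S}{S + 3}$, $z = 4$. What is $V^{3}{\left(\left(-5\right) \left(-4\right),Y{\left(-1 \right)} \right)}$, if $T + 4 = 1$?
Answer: $8$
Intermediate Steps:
$T = -3$ ($T = -4 + 1 = -3$)
$Y{\left(S \right)} = \frac{2 S}{3 + S}$
$V{\left(P,p \right)} = 2$ ($V{\left(P,p \right)} = 3 - \left(1 \cdot 4 - 3\right) = 3 - \left(4 - 3\right) = 3 - 1 = 2$)
$V^{3}{\left(\left(-5\right) \left(-4\right),Y{\left(-1 \right)} \right)} = 2^{3} = 8$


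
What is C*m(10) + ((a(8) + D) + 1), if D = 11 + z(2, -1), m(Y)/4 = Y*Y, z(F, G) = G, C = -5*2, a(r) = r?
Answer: -3981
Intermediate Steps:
C = -10
m(Y) = 4*Y**2 (m(Y) = 4*(Y*Y) = 4*Y**2)
D = 10 (D = 11 - 1 = 10)
C*m(10) + ((a(8) + D) + 1) = -40*10**2 + ((8 + 10) + 1) = -40*100 + (18 + 1) = -10*400 + 19 = -4000 + 19 = -3981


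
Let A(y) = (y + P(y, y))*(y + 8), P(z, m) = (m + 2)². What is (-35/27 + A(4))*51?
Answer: 219725/9 ≈ 24414.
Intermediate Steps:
P(z, m) = (2 + m)²
A(y) = (8 + y)*(y + (2 + y)²) (A(y) = (y + (2 + y)²)*(y + 8) = (y + (2 + y)²)*(8 + y) = (8 + y)*(y + (2 + y)²))
(-35/27 + A(4))*51 = (-35/27 + (32 + 4³ + 13*4² + 44*4))*51 = (-35*1/27 + (32 + 64 + 13*16 + 176))*51 = (-35/27 + (32 + 64 + 208 + 176))*51 = (-35/27 + 480)*51 = (12925/27)*51 = 219725/9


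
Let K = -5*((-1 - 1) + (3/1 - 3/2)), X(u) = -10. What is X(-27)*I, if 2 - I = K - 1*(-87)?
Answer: 875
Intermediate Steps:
K = 5/2 (K = -5*(-2 + (3*1 - 3*½)) = -5*(-2 + (3 - 3/2)) = -5*(-2 + 3/2) = -5*(-½) = 5/2 ≈ 2.5000)
I = -175/2 (I = 2 - (5/2 - 1*(-87)) = 2 - (5/2 + 87) = 2 - 1*179/2 = 2 - 179/2 = -175/2 ≈ -87.500)
X(-27)*I = -10*(-175/2) = 875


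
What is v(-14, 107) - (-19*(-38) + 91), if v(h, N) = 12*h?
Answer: -981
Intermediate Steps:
v(-14, 107) - (-19*(-38) + 91) = 12*(-14) - (-19*(-38) + 91) = -168 - (722 + 91) = -168 - 1*813 = -168 - 813 = -981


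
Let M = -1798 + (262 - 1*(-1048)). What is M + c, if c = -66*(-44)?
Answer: 2416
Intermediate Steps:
c = 2904
M = -488 (M = -1798 + (262 + 1048) = -1798 + 1310 = -488)
M + c = -488 + 2904 = 2416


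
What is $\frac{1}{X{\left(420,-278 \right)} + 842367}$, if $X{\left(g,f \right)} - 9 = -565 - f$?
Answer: $\frac{1}{842089} \approx 1.1875 \cdot 10^{-6}$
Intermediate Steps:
$X{\left(g,f \right)} = -556 - f$ ($X{\left(g,f \right)} = 9 - \left(565 + f\right) = -556 - f$)
$\frac{1}{X{\left(420,-278 \right)} + 842367} = \frac{1}{\left(-556 - -278\right) + 842367} = \frac{1}{\left(-556 + 278\right) + 842367} = \frac{1}{-278 + 842367} = \frac{1}{842089}$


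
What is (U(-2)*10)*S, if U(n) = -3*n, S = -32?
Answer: -1920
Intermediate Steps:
(U(-2)*10)*S = (-3*(-2)*10)*(-32) = (6*10)*(-32) = 60*(-32) = -1920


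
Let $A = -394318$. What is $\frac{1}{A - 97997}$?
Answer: $- \frac{1}{492315} \approx -2.0312 \cdot 10^{-6}$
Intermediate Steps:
$\frac{1}{A - 97997} = \frac{1}{-394318 - 97997} = \frac{1}{-492315} = - \frac{1}{492315}$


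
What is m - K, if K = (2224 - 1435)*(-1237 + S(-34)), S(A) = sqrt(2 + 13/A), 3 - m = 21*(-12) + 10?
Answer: 976238 - 789*sqrt(1870)/34 ≈ 9.7523e+5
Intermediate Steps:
m = 245 (m = 3 - (21*(-12) + 10) = 3 - (-252 + 10) = 3 - 1*(-242) = 3 + 242 = 245)
K = -975993 + 789*sqrt(1870)/34 (K = (2224 - 1435)*(-1237 + sqrt(2 + 13/(-34))) = 789*(-1237 + sqrt(2 + 13*(-1/34))) = 789*(-1237 + sqrt(2 - 13/34)) = 789*(-1237 + sqrt(55/34)) = 789*(-1237 + sqrt(1870)/34) = -975993 + 789*sqrt(1870)/34 ≈ -9.7499e+5)
m - K = 245 - (-975993 + 789*sqrt(1870)/34) = 245 + (975993 - 789*sqrt(1870)/34) = 976238 - 789*sqrt(1870)/34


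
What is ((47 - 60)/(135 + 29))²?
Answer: 169/26896 ≈ 0.0062835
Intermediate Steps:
((47 - 60)/(135 + 29))² = (-13/164)² = 169/26896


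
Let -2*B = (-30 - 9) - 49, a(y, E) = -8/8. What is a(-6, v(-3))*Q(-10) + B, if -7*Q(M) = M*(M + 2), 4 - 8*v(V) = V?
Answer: 388/7 ≈ 55.429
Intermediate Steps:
v(V) = ½ - V/8
a(y, E) = -1 (a(y, E) = -8*⅛ = -1)
Q(M) = -M*(2 + M)/7 (Q(M) = -M*(M + 2)/7 = -M*(2 + M)/7)
B = 44 (B = -((-30 - 9) - 49)/2 = -(-39 - 49)/2 = -½*(-88) = 44)
a(-6, v(-3))*Q(-10) + B = -(-1)*(-10)*(2 - 10)/7 + 44 = -(-1)*(-10)*(-8)/7 + 44 = -1*(-80/7) + 44 = 80/7 + 44 = 388/7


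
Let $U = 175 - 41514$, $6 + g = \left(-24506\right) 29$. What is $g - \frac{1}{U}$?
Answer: $- \frac{29378800519}{41339} \approx -7.1068 \cdot 10^{5}$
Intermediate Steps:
$g = -710680$ ($g = -6 - 710674 = -710680$)
$U = -41339$ ($U = 175 - 41514 = -41339$)
$g - \frac{1}{U} = -710680 - \frac{1}{-41339} = -710680 - - \frac{1}{41339} = -710680 + \frac{1}{41339} = - \frac{29378800519}{41339}$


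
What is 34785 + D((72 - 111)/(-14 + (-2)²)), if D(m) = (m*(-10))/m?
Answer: 34775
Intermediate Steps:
D(m) = -10 (D(m) = (-10*m)/m = -10)
34785 + D((72 - 111)/(-14 + (-2)²)) = 34785 - 10 = 34775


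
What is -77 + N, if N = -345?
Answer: -422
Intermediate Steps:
-77 + N = -77 - 345 = -422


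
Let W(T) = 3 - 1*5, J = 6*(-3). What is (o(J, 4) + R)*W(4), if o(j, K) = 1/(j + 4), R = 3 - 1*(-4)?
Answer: -97/7 ≈ -13.857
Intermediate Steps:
J = -18
R = 7 (R = 3 + 4 = 7)
o(j, K) = 1/(4 + j)
W(T) = -2 (W(T) = 3 - 5 = -2)
(o(J, 4) + R)*W(4) = (1/(4 - 18) + 7)*(-2) = (1/(-14) + 7)*(-2) = (-1/14 + 7)*(-2) = (97/14)*(-2) = -97/7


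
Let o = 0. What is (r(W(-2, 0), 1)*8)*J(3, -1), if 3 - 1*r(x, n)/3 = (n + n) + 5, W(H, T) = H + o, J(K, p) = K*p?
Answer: 288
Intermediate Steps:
W(H, T) = H (W(H, T) = H + 0 = H)
r(x, n) = -6 - 6*n (r(x, n) = 9 - 3*((n + n) + 5) = 9 - 3*(2*n + 5) = 9 - 3*(5 + 2*n) = 9 + (-15 - 6*n) = -6 - 6*n)
(r(W(-2, 0), 1)*8)*J(3, -1) = ((-6 - 6*1)*8)*(3*(-1)) = ((-6 - 6)*8)*(-3) = -12*8*(-3) = -96*(-3) = 288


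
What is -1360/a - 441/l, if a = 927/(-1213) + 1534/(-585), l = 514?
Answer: 38075579991/95012386 ≈ 400.74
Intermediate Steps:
a = -184849/54585 (a = 927*(-1/1213) + 1534*(-1/585) = -927/1213 - 118/45 = -184849/54585 ≈ -3.3864)
-1360/a - 441/l = -1360/(-184849/54585) - 441/514 = -1360*(-54585/184849) - 441*1/514 = 74235600/184849 - 441/514 = 38075579991/95012386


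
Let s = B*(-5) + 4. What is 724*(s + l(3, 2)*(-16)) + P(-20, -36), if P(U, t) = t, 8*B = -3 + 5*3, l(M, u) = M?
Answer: -37322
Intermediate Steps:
B = 3/2 (B = (-3 + 5*3)/8 = (-3 + 15)/8 = (1/8)*12 = 3/2 ≈ 1.5000)
s = -7/2 (s = (3/2)*(-5) + 4 = -15/2 + 4 = -7/2 ≈ -3.5000)
724*(s + l(3, 2)*(-16)) + P(-20, -36) = 724*(-7/2 + 3*(-16)) - 36 = 724*(-7/2 - 48) - 36 = 724*(-103/2) - 36 = -37286 - 36 = -37322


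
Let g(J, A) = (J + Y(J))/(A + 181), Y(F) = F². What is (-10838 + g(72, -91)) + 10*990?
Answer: -4398/5 ≈ -879.60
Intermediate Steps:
g(J, A) = (J + J²)/(181 + A) (g(J, A) = (J + J²)/(A + 181) = (J + J²)/(181 + A))
(-10838 + g(72, -91)) + 10*990 = (-10838 + 72*(1 + 72)/(181 - 91)) + 10*990 = (-10838 + 72*73/90) + 9900 = (-10838 + 72*(1/90)*73) + 9900 = (-10838 + 292/5) + 9900 = -53898/5 + 9900 = -4398/5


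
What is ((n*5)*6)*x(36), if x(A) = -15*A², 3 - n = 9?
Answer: 3499200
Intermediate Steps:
n = -6 (n = 3 - 1*9 = 3 - 9 = -6)
((n*5)*6)*x(36) = (-6*5*6)*(-15*36²) = (-30*6)*(-15*1296) = -180*(-19440) = 3499200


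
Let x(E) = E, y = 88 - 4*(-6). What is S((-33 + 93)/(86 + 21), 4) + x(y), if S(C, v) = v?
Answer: 116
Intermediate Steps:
y = 112 (y = 88 - 1*(-24) = 88 + 24 = 112)
S((-33 + 93)/(86 + 21), 4) + x(y) = 4 + 112 = 116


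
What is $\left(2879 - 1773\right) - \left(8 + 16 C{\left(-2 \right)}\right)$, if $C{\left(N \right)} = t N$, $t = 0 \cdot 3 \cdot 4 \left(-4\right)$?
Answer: $1098$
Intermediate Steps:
$t = 0$ ($t = 0 \cdot 12 \left(-4\right) = 0 \left(-48\right) = 0$)
$C{\left(N \right)} = 0$ ($C{\left(N \right)} = 0 N = 0$)
$\left(2879 - 1773\right) - \left(8 + 16 C{\left(-2 \right)}\right) = \left(2879 - 1773\right) - 8 = 1106 + \left(0 - 8\right) = 1106 - 8 = 1098$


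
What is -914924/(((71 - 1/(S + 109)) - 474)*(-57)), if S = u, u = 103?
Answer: -193963888/4869909 ≈ -39.829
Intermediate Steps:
S = 103
-914924/(((71 - 1/(S + 109)) - 474)*(-57)) = -914924/(((71 - 1/(103 + 109)) - 474)*(-57)) = -914924/(((71 - 1/212) - 474)*(-57)) = -914924/((15051/212 - 474)*(-57)) = -914924/((-85437/212*(-57))) = -914924/4869909/212 = -914924*212/4869909 = -1*193963888/4869909 = -193963888/4869909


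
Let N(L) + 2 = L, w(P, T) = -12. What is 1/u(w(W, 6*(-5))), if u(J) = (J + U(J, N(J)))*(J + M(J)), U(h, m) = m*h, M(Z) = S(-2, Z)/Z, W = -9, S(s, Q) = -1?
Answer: -1/1859 ≈ -0.00053792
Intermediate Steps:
M(Z) = -1/Z
N(L) = -2 + L
U(h, m) = h*m
u(J) = (J - 1/J)*(J + J*(-2 + J)) (u(J) = (J + J*(-2 + J))*(J - 1/J) = (J - 1/J)*(J + J*(-2 + J)))
1/u(w(W, 6*(-5))) = 1/(1 + (-12)**3 - 1*(-12) - 1*(-12)**2) = 1/(1 - 1728 + 12 - 1*144) = 1/(1 - 1728 + 12 - 144) = 1/(-1859) = -1/1859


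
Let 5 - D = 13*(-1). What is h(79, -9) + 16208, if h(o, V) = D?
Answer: 16226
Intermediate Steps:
D = 18 (D = 5 - 13*(-1) = 5 - 1*(-13) = 5 + 13 = 18)
h(o, V) = 18
h(79, -9) + 16208 = 18 + 16208 = 16226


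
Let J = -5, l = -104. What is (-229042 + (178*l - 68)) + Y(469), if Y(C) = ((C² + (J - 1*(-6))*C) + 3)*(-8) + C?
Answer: -2010617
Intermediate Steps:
Y(C) = -24 - 8*C² - 7*C (Y(C) = ((C² + (-5 - 1*(-6))*C) + 3)*(-8) + C = ((C² + (-5 + 6)*C) + 3)*(-8) + C = ((C² + 1*C) + 3)*(-8) + C = ((C² + C) + 3)*(-8) + C = ((C + C²) + 3)*(-8) + C = (3 + C + C²)*(-8) + C = (-24 - 8*C - 8*C²) + C = -24 - 8*C² - 7*C)
(-229042 + (178*l - 68)) + Y(469) = (-229042 + (178*(-104) - 68)) + (-24 - 8*469² - 7*469) = (-229042 + (-18512 - 68)) + (-24 - 8*219961 - 3283) = (-229042 - 18580) + (-24 - 1759688 - 3283) = -247622 - 1762995 = -2010617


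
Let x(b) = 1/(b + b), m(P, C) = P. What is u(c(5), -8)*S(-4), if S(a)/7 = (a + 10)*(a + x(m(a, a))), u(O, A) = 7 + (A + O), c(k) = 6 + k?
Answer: -3465/2 ≈ -1732.5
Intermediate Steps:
x(b) = 1/(2*b)
u(O, A) = 7 + A + O
S(a) = 7*(10 + a)*(a + 1/(2*a)) (S(a) = 7*((a + 10)*(a + 1/(2*a))) = 7*((10 + a)*(a + 1/(2*a))) = 7*(10 + a)*(a + 1/(2*a)))
u(c(5), -8)*S(-4) = (7 - 8 + (6 + 5))*(7/2 + 7*(-4)² + 35/(-4) + 70*(-4)) = (7 - 8 + 11)*(7/2 + 7*16 + 35*(-¼) - 280) = 10*(7/2 + 112 - 35/4 - 280) = 10*(-693/4) = -3465/2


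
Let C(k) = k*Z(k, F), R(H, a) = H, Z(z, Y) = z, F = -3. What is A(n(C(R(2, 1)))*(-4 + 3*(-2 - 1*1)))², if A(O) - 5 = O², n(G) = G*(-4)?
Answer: 1872206361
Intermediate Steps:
C(k) = k² (C(k) = k*k = k²)
n(G) = -4*G
A(O) = 5 + O²
A(n(C(R(2, 1)))*(-4 + 3*(-2 - 1*1)))² = (5 + ((-4*2²)*(-4 + 3*(-2 - 1*1)))²)² = (5 + ((-4*4)*(-4 + 3*(-2 - 1)))²)² = (5 + (-16*(-4 + 3*(-3)))²)² = (5 + (-16*(-4 - 9))²)² = (5 + (-16*(-13))²)² = (5 + 208²)² = (5 + 43264)² = 43269² = 1872206361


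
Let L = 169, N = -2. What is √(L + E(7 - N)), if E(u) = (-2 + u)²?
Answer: √218 ≈ 14.765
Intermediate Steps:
√(L + E(7 - N)) = √(169 + (-2 + (7 - 1*(-2)))²) = √(169 + (-2 + (7 + 2))²) = √(169 + (-2 + 9)²) = √(169 + 7²) = √(169 + 49) = √218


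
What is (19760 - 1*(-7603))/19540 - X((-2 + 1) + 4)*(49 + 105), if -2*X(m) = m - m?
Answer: 27363/19540 ≈ 1.4004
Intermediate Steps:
X(m) = 0 (X(m) = -(m - m)/2 = -1/2*0 = 0)
(19760 - 1*(-7603))/19540 - X((-2 + 1) + 4)*(49 + 105) = (19760 - 1*(-7603))/19540 - 0*(49 + 105) = (19760 + 7603)*(1/19540) - 0*154 = 27363*(1/19540) - 1*0 = 27363/19540 + 0 = 27363/19540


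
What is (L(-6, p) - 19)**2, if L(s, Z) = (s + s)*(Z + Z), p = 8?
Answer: 44521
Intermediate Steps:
L(s, Z) = 4*Z*s (L(s, Z) = (2*s)*(2*Z) = 4*Z*s)
(L(-6, p) - 19)**2 = (4*8*(-6) - 19)**2 = (-192 - 19)**2 = (-211)**2 = 44521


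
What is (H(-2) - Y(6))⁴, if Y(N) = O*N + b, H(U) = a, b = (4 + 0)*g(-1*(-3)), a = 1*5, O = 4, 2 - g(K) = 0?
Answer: 531441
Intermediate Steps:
g(K) = 2 (g(K) = 2 - 1*0 = 2 + 0 = 2)
a = 5
b = 8 (b = (4 + 0)*2 = 4*2 = 8)
H(U) = 5
Y(N) = 8 + 4*N (Y(N) = 4*N + 8 = 8 + 4*N)
(H(-2) - Y(6))⁴ = (5 - (8 + 4*6))⁴ = (5 - (8 + 24))⁴ = (5 - 1*32)⁴ = (5 - 32)⁴ = (-27)⁴ = 531441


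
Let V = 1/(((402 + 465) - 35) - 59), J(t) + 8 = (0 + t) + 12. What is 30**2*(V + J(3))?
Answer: 4870800/773 ≈ 6301.2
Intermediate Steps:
J(t) = 4 + t (J(t) = -8 + ((0 + t) + 12) = -8 + (t + 12) = -8 + (12 + t) = 4 + t)
V = 1/773 (V = 1/((867 - 35) - 59) = 1/(832 - 59) = 1/773 ≈ 0.0012937)
30**2*(V + J(3)) = 30**2*(1/773 + (4 + 3)) = 900*(1/773 + 7) = 900*(5412/773) = 4870800/773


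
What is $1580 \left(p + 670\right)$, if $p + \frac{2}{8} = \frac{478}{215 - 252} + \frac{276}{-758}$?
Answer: $\frac{14544905275}{14023} \approx 1.0372 \cdot 10^{6}$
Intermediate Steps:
$p = - \frac{759095}{56092}$ ($p = - \frac{1}{4} + \left(\frac{478}{215 - 252} + \frac{276}{-758}\right) = - \frac{1}{4} + \left(\frac{478}{215 - 252} + 276 \left(- \frac{1}{758}\right)\right) = - \frac{1}{4} + \left(\frac{478}{-37} - \frac{138}{379}\right) = - \frac{1}{4} + \left(478 \left(- \frac{1}{37}\right) - \frac{138}{379}\right) = - \frac{1}{4} - \frac{186268}{14023} = - \frac{759095}{56092} \approx -13.533$)
$1580 \left(p + 670\right) = 1580 \left(- \frac{759095}{56092} + 670\right) = 1580 \cdot \frac{36822545}{56092} = \frac{14544905275}{14023}$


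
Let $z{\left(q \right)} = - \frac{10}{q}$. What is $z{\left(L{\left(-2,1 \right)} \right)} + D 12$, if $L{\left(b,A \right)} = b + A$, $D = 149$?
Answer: $1798$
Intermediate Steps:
$L{\left(b,A \right)} = A + b$
$z{\left(L{\left(-2,1 \right)} \right)} + D 12 = - \frac{10}{1 - 2} + 149 \cdot 12 = - \frac{10}{-1} + 1788 = \left(-10\right) \left(-1\right) + 1788 = 10 + 1788 = 1798$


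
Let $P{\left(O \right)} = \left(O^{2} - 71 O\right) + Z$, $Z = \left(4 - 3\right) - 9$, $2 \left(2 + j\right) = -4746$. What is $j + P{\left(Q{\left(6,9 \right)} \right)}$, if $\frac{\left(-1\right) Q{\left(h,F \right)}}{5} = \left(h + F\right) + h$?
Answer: $16097$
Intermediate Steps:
$j = -2375$ ($j = -2 + \frac{1}{2} \left(-4746\right) = -2 - 2373 = -2375$)
$Z = -8$ ($Z = 1 - 9 = -8$)
$Q{\left(h,F \right)} = - 10 h - 5 F$ ($Q{\left(h,F \right)} = - 5 \left(\left(h + F\right) + h\right) = - 5 \left(\left(F + h\right) + h\right) = - 5 \left(F + 2 h\right) = - 10 h - 5 F$)
$P{\left(O \right)} = -8 + O^{2} - 71 O$ ($P{\left(O \right)} = \left(O^{2} - 71 O\right) - 8 = -8 + O^{2} - 71 O$)
$j + P{\left(Q{\left(6,9 \right)} \right)} = -2375 - \left(8 - \left(\left(-10\right) 6 - 45\right)^{2} + 71 \left(\left(-10\right) 6 - 45\right)\right) = -2375 - \left(8 - \left(-60 - 45\right)^{2} + 71 \left(-60 - 45\right)\right) = -2375 - \left(-7447 - 11025\right) = -2375 + \left(-8 + 11025 + 7455\right) = -2375 + 18472 = 16097$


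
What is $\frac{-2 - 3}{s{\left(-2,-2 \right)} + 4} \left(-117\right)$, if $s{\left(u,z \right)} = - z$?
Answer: $\frac{195}{2} \approx 97.5$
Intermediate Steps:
$\frac{-2 - 3}{s{\left(-2,-2 \right)} + 4} \left(-117\right) = \frac{-2 - 3}{\left(-1\right) \left(-2\right) + 4} \left(-117\right) = - \frac{5}{2 + 4} \left(-117\right) = - \frac{5}{6} \left(-117\right) = \left(-5\right) \frac{1}{6} \left(-117\right) = \left(- \frac{5}{6}\right) \left(-117\right) = \frac{195}{2}$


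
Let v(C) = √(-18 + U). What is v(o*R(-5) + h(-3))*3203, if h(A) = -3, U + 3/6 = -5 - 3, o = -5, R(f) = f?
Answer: 3203*I*√106/2 ≈ 16488.0*I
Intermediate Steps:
U = -17/2 (U = -½ + (-5 - 3) = -½ - 8 = -17/2 ≈ -8.5000)
v(C) = I*√106/2 (v(C) = √(-18 - 17/2) = √(-53/2) = I*√106/2)
v(o*R(-5) + h(-3))*3203 = (I*√106/2)*3203 = 3203*I*√106/2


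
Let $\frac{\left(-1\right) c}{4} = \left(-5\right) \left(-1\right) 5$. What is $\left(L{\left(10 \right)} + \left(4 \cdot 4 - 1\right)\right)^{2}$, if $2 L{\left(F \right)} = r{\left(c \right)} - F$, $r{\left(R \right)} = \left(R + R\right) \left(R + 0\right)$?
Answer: $100200100$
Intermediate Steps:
$c = -100$ ($c = - 4 \left(-5\right) \left(-1\right) 5 = - 4 \cdot 5 \cdot 5 = \left(-4\right) 25 = -100$)
$r{\left(R \right)} = 2 R^{2}$ ($r{\left(R \right)} = 2 R R = 2 R^{2}$)
$L{\left(F \right)} = 10000 - \frac{F}{2}$ ($L{\left(F \right)} = \frac{2 \left(-100\right)^{2} - F}{2} = \frac{2 \cdot 10000 - F}{2} = \frac{20000 - F}{2} = 10000 - \frac{F}{2}$)
$\left(L{\left(10 \right)} + \left(4 \cdot 4 - 1\right)\right)^{2} = \left(\left(10000 - 5\right) + \left(4 \cdot 4 - 1\right)\right)^{2} = \left(\left(10000 - 5\right) + \left(16 - 1\right)\right)^{2} = \left(9995 + 15\right)^{2} = 10010^{2} = 100200100$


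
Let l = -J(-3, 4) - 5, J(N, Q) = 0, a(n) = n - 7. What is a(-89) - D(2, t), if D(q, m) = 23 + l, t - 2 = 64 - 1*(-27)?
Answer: -114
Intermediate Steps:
t = 93 (t = 2 + (64 - 1*(-27)) = 2 + (64 + 27) = 2 + 91 = 93)
a(n) = -7 + n
l = -5 (l = -1*0 - 5 = 0 - 5 = -5)
D(q, m) = 18 (D(q, m) = 23 - 5 = 18)
a(-89) - D(2, t) = (-7 - 89) - 1*18 = -96 - 18 = -114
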